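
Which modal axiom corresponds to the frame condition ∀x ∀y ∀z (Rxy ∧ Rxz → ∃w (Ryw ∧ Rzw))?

◇□q → □◇q

The condition is convergence. The .2 schema ◇□q → □◇q defines it.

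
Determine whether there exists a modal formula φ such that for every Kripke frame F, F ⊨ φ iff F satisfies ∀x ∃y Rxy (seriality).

This is a Sahlqvist condition; the D axiom □q → ◇q defines it.

Yes, by □q → ◇q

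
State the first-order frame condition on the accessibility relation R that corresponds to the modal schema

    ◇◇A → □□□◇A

∀x ∀y ∀z ((xR²y ∧ xR³z) → ∃w (y = w ∧ zRw))

This is a Sahlqvist (Geach-type) schema ◇^2□^0A → □^3◇^1A.
First-order correspondent: ∀x ∀y ∀z ((xR²y ∧ xR³z) → ∃w (y = w ∧ zRw)).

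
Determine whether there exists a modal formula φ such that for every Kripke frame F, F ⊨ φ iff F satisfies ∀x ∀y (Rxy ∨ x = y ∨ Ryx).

Any modally definable frame class is closed under disjoint unions.
Take 3 disjoint single-world reflexive frames: each is trivially connected, but their disjoint union has 3 worlds with no edge between distinct components, so it is not connected.
Hence connectedness of R is not modally definable.

Not modally definable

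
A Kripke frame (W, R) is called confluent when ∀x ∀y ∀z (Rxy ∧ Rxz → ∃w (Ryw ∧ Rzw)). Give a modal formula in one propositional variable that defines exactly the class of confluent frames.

The condition is convergence. The .2 schema ◇□p → □◇p defines it.
Suppose ◇□p→□◇p is valid. Take Rxy, Rxz and set V(p)={w : Ryw}. Then □p at y so ◇□p at x, so □◇p at x, so ◇p at z, giving w with Rzw and Ryw.

◇□p → □◇p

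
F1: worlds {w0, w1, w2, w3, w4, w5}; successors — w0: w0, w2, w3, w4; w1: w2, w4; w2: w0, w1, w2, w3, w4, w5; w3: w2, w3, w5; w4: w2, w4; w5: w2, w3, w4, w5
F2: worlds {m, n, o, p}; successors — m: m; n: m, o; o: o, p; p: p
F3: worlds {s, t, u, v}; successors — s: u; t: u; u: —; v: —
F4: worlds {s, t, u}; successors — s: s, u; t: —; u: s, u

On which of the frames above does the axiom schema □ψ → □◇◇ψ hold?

F1, F2, F4

This is the axiom for a generalized confluence (Geach) condition; its first-order frame correspondent is ∀x ∀z (xRz → ∃w (xRw ∧ zR²w)).
F1: condition met.
F2: condition met.
F3: fails — sRu but no w with sRw and uR²w.
F4: condition met.
Valid on: F1, F2, F4.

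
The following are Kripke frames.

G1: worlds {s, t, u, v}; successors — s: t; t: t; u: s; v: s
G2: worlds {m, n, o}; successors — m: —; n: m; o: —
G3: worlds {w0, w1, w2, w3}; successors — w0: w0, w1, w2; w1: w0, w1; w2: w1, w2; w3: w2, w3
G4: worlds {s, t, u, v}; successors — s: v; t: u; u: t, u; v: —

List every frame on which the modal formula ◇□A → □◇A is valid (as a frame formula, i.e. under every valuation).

G1, G3

Frame correspondent (Sahlqvist): ∀x ∀y ∀z (Rxy ∧ Rxz → ∃w (Ryw ∧ Rzw)) — i.e. convergence.
G1: holds.
G2: fails — Rnm and Rnm but m and m have no common successor.
G3: holds.
G4: fails — Rsv and Rsv but v and v have no common successor.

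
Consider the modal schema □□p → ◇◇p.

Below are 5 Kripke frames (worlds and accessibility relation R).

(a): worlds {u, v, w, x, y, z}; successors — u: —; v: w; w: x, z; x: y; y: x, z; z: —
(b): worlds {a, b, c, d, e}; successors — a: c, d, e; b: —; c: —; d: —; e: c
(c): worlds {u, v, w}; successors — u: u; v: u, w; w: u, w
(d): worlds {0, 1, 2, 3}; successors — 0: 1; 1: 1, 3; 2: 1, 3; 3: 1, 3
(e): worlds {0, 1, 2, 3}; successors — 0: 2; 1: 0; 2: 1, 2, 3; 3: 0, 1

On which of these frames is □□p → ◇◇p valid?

(c), (d), (e)

This is the axiom for a generalized confluence (Geach) condition; its first-order frame correspondent is ∀x ∃w (xR²w ∧ xR²w).
(a): fails — at u but no t with uR²t and uR²t.
(b): fails — at b but no w with bR²w and bR²w.
(c): satisfies the condition.
(d): satisfies the condition.
(e): satisfies the condition.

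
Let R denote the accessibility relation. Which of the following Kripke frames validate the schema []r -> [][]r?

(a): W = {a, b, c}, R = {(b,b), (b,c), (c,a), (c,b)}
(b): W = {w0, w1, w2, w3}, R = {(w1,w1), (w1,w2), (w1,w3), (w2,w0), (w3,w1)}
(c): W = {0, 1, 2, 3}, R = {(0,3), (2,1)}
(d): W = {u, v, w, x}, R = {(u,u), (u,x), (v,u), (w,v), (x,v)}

The schema corresponds to transitivity: forall x forall y forall z (Rxy & Ryz -> Rxz).
(a): fails — Rbc and Rca but not Rba.
(b): fails — Rw1w2 and Rw2w0 but not Rw1w0.
(c): condition met.
(d): fails — Rvu and Rux but not Rvx.

(c)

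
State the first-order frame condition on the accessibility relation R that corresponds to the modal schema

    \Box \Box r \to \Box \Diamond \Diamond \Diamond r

This is a Sahlqvist (Geach-type) schema ◇^0□^2r → □^1◇^3r.
Minimal-valuation argument: fix x; take any y with xR^0y and any z with xR^1z. Set V(r) to the set of worlds R-reachable from y in exactly 2 steps. Then □^2r holds at y, so the antecedent holds at x; validity forces ◇^3r at z, giving a w with zR^3w and yR^2w.
First-order correspondent: \forall x \forall z (xRz \to \exists w (x R^2 w \wedge z R^3 w)).

\forall x \forall z (xRz \to \exists w (x R^2 w \wedge z R^3 w))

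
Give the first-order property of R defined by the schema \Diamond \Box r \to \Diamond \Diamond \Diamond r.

\forall x \forall y (xRy \to \exists w (yRw \wedge x R^3 w))

This is a Sahlqvist (Geach-type) schema ◇^1□^1r → □^0◇^3r.
Minimal-valuation argument: fix x; take any y with xR^1y and any z with xR^0z. Set V(r) to the set of worlds R-reachable from y in exactly 1 step. Then □^1r holds at y, so the antecedent holds at x; validity forces ◇^3r at z, giving a w with zR^3w and yR^1w.
First-order correspondent: \forall x \forall y (xRy \to \exists w (yRw \wedge x R^3 w)).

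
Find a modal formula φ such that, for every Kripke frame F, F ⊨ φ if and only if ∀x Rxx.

A defining formula is □q → q (the T axiom).
Suppose □q→q is valid. At any x set V(q)={w : Rxw}. Then □q holds at x, so q holds at x, i.e. Rxx.

□q → q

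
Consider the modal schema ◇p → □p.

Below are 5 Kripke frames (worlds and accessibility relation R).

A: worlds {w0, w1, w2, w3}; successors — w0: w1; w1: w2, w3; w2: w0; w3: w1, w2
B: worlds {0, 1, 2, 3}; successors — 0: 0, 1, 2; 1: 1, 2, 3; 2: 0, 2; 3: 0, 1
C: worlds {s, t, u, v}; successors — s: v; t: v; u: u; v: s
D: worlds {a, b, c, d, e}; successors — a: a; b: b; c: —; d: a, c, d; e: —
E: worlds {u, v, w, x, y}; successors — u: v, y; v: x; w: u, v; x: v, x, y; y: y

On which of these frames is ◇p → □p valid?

The schema corresponds to partial functionality: ∀x ∀y ∀z (Rxy ∧ Rxz → y = z).
A: fails — w1 sees both w2 and w3.
B: fails — 0 sees both 0 and 1.
C: ✓.
D: fails — d sees both a and c.
E: fails — u sees both v and y.
Valid on: C.

C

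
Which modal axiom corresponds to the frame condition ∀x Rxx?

A defining formula is □q → q (the T axiom).
Suppose □q→q is valid. At any x set V(q)={w : Rxw}. Then □q holds at x, so q holds at x, i.e. Rxx.

□q → q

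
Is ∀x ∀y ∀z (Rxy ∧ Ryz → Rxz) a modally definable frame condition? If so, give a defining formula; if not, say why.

Yes — defined by □q → □□q

This is a Sahlqvist condition; the 4 axiom □q → □□q defines it.
Suppose □q→□□q is valid. Take Rxy, Ryz and set V(q)={w : Rxw}. Then □q at x, so □□q at x, so □q at y, so q at z, i.e. Rxz.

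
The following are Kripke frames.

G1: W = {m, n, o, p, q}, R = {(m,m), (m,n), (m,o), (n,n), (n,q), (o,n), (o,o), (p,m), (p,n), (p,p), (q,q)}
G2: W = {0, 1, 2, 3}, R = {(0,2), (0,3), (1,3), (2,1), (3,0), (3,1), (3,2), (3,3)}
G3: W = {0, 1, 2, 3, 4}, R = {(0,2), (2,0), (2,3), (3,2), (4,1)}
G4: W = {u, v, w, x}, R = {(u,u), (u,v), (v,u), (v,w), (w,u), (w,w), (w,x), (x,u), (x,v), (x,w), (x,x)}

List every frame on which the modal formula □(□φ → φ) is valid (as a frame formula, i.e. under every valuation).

G1

The schema corresponds to shift-reflexivity: ∀x ∀y (Rxy → Ryy).
G1: ✓.
G2: fails — R32 but not R22.
G3: fails — R32 but not R22.
G4: fails — Ruv but not Rvv.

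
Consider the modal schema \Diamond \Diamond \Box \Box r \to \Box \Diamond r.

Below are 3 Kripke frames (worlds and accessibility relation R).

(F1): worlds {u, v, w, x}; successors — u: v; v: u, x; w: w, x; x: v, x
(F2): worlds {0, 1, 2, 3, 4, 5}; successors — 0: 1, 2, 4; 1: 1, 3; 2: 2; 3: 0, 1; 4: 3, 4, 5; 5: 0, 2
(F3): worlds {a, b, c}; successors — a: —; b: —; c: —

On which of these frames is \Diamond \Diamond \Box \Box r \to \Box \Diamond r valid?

(F1), (F3)

The schema corresponds to a generalized confluence (Geach) condition: \forall x \forall y \forall z ((x R^2 y \wedge xRz) \to \exists w (y R^2 w \wedge zRw)).
(F1): satisfies the condition.
(F2): fails — 0R²1, 0R2 but no w with 1R²w and 2Rw.
(F3): satisfies the condition.
Valid on: (F1), (F3).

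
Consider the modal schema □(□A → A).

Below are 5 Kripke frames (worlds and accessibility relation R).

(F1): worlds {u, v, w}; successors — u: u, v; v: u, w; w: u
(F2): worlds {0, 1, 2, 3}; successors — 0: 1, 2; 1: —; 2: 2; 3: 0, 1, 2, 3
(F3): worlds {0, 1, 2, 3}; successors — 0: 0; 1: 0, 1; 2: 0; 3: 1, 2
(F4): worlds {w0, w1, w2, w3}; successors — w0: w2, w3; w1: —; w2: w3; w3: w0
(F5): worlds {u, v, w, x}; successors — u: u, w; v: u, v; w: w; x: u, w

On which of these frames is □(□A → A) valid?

(F5)

This is the axiom for shift-reflexivity; its first-order frame correspondent is ∀x ∀y (Rxy → Ryy).
(F1): fails — Ruv but not Rvv.
(F2): fails — R31 but not R11.
(F3): fails — R32 but not R22.
(F4): fails — Rw0w2 but not Rw2w2.
(F5): condition met.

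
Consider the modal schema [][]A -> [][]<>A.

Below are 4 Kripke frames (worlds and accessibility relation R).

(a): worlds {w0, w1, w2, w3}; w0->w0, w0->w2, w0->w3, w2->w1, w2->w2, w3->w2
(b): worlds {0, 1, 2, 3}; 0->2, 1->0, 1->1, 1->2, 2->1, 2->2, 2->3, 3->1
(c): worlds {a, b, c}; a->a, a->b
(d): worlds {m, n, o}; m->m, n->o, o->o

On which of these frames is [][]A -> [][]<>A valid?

(b), (d)

The schema corresponds to a generalized confluence (Geach) condition: forall x forall z (x R^2 z -> exists w (x R^2 w & zRw)).
(a): fails — w0R²w1 but no w with w0R²w and w1Rw.
(b): satisfies the condition.
(c): fails — aR²b but no w with aR²w and bRw.
(d): satisfies the condition.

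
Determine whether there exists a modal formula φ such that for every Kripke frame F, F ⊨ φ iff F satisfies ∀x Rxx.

Definable; □r → r defines it

Yes: it is reflexivity, defined by the T schema □r → r.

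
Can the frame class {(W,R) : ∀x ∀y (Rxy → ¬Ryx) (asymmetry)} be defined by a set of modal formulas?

Modal frame validity is preserved under surjective bounded morphisms.
The 4-cycle (worlds 0,1,2,3 with 0→1→2→3→0) is asymmetric. Mapping every world to a single reflexive point • is a surjective bounded morphism, and the reflexive point is not asymmetric (R•• but asymmetry requires ¬R••).
Hence asymmetry is not modally definable.

No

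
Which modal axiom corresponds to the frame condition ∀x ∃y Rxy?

□p → ◇p

A defining formula is □p → ◇p (the D axiom).
Suppose □p→◇p is valid. At any x set V(p)=W. Then □p at x, so ◇p at x, so x has a successor.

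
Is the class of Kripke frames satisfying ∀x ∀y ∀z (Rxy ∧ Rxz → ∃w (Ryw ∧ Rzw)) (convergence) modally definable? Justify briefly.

Yes — defined by ◇□r → □◇r

Yes: it is convergence, defined by the .2 schema ◇□r → □◇r.
Suppose ◇□r→□◇r is valid. Take Rxy, Rxz and set V(r)={w : Ryw}. Then □r at y so ◇□r at x, so □◇r at x, so ◇r at z, giving w with Rzw and Ryw.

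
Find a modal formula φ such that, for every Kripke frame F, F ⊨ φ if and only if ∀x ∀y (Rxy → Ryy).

□(□p → p)

The condition is shift-reflexivity. The T□ schema □(□p → p) defines it.
Suppose □(□p→p) is valid. Take Rxy and set V(p)={w : Ryw}. Then at y, □p holds; since □(□p→p) at x, □p→p at y, so p at y, i.e. Ryy.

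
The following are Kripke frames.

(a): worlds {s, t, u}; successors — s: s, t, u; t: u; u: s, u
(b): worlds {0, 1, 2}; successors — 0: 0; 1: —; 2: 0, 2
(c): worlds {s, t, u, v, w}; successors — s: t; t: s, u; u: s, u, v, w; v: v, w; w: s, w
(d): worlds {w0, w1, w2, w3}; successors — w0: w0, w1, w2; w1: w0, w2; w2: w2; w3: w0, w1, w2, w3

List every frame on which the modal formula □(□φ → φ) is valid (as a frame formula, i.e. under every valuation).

(b)

This is the axiom for shift-reflexivity; its first-order frame correspondent is ∀x ∀y (Rxy → Ryy).
(a): fails — Rst but not Rtt.
(b): condition met.
(c): fails — Rus but not Rss.
(d): fails — Rw3w1 but not Rw1w1.
Valid on: (b).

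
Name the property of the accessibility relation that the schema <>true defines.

◇⊤ holds at w iff w has a successor, so frame-validity of ◇⊤ is exactly seriality. Equivalently via □φ → ◇φ:
Suppose □φ→◇φ is valid. At any x set V(φ)=W. Then □φ at x, so ◇φ at x, so x has a successor.

seriality: forall x exists y Rxy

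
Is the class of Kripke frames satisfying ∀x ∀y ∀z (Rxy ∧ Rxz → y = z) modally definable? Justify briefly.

This is a Sahlqvist condition; the CD axiom ◇r → □r defines it.
Suppose ◇r→□r is valid. Take Rxy, Rxz and set V(r)={y}. Then ◇r at x, so □r at x, so r at z, i.e. z=y.

Yes — defined by ◇r → □r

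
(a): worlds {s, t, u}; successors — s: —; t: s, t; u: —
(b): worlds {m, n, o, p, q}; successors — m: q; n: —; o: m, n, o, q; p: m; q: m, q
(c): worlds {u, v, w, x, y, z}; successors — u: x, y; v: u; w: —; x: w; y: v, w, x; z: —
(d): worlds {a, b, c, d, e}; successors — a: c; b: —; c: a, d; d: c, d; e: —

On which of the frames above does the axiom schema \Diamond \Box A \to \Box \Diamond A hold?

The schema corresponds to convergence: \forall x \forall y \forall z (Rxy \wedge Rxz \to \exists w (Ryw \wedge Rzw)).
(a): fails — Rtt and Rts but t and s have no common successor.
(b): fails — Rom and Ron but m and n have no common successor.
(c): fails — Rxw and Rxw but w and w have no common successor.
(d): condition met.

(d)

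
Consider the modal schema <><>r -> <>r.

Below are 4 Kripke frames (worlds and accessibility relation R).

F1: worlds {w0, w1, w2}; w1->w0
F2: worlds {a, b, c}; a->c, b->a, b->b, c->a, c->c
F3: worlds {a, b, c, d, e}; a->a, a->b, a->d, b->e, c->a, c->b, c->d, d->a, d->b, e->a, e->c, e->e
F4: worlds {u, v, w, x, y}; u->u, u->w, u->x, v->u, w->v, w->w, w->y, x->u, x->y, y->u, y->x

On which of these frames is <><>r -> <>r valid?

Frame correspondent (Sahlqvist): forall x forall y forall z (Rxy & Ryz -> Rxz) — i.e. transitivity.
F1: ✓.
F2: fails — Rba and Rac but not Rbc.
F3: fails — Rea and Rab but not Reb.
F4: fails — Ryx and Rxy but not Ryy.
Valid on: F1.

F1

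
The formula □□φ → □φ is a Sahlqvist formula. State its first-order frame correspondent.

Suppose □□φ→□φ is valid. Take Rxy and set V(φ)={w : xR²w}. Then □□φ at x, so □φ at x, so φ at y, i.e. ∃z(Rxz∧Rzy).

Density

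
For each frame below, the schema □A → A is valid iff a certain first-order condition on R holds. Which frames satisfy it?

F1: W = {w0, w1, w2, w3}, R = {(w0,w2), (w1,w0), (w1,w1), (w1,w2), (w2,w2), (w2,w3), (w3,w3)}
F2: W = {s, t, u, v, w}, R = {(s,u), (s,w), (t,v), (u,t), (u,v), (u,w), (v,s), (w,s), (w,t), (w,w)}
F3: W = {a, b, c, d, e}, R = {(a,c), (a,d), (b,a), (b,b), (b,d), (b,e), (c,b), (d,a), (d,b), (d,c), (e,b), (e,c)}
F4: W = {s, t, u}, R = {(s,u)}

none

The schema corresponds to reflexivity: ∀x Rxx.
F1: fails — world w0 does not see itself.
F2: fails — world s does not see itself.
F3: fails — world a does not see itself.
F4: fails — world s does not see itself.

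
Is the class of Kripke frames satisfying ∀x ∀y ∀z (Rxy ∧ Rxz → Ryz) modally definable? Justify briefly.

Yes, by ◇p → □◇p

The condition is the Euclidean property. A defining modal formula is ◇p → □◇p.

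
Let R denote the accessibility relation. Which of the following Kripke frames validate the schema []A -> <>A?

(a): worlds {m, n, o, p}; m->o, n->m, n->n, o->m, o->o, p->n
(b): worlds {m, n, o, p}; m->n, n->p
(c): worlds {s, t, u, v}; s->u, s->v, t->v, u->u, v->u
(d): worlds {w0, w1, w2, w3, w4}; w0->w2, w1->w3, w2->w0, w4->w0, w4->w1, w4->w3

This is the axiom for seriality; its first-order frame correspondent is forall x exists y Rxy.
(a): ✓.
(b): fails — world o has no successor.
(c): ✓.
(d): fails — world w3 has no successor.

(a), (c)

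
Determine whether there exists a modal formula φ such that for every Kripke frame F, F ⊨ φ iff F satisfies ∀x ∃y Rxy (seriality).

The condition is seriality. A defining modal formula is □q → ◇q.
Suppose □q→◇q is valid. At any x set V(q)=W. Then □q at x, so ◇q at x, so x has a successor.

Yes — defined by □q → ◇q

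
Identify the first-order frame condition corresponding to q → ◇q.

reflexivity: ∀x Rxx

Replacing q by ¬q and contraposing gives the equivalent schema □q → q.
Suppose □q→q is valid. At any x set V(q)={w : Rxw}. Then □q holds at x, so q holds at x, i.e. Rxx.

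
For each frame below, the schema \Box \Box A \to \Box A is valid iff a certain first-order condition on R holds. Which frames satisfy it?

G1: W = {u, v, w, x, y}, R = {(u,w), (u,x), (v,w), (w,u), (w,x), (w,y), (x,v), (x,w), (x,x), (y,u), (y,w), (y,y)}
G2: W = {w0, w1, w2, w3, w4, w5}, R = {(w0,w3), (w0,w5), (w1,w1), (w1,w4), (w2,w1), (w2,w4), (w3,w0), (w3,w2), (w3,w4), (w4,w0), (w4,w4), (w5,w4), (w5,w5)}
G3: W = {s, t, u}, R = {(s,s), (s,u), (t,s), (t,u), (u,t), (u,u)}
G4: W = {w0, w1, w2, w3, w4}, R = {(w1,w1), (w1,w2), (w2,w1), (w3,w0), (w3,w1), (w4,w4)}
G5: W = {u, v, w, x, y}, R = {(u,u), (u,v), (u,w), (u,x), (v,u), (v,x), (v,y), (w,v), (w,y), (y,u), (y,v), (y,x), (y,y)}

G3, G5

This is the axiom for density; its first-order frame correspondent is \forall x \forall y (Rxy \to \exists z (Rxz \wedge Rzy)).
G1: fails — Rvw but no z with Rvz and Rzw.
G2: fails — Rw3w2 but no z with Rw3z and Rzw2.
G3: satisfies the condition.
G4: fails — Rw3w0 but no z with Rw3z and Rzw0.
G5: satisfies the condition.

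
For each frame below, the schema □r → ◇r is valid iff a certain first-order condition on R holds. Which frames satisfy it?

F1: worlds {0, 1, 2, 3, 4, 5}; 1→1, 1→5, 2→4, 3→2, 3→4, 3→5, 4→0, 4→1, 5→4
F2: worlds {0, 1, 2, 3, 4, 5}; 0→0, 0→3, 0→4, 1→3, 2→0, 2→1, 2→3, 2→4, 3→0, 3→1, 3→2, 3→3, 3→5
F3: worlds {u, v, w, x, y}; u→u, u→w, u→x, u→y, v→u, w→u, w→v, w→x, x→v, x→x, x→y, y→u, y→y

F3

This is the axiom for seriality; its first-order frame correspondent is ∀x ∃y Rxy.
F1: fails — world 0 has no successor.
F2: fails — world 4 has no successor.
F3: condition met.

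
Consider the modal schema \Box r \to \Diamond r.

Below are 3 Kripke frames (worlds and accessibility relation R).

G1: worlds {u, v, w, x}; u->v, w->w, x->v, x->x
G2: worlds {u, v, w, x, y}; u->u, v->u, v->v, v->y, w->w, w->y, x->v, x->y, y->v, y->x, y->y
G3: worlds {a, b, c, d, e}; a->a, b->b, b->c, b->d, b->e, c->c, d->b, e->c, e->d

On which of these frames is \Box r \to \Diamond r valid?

Frame correspondent (Sahlqvist): \forall x \exists y Rxy — i.e. seriality.
G1: fails — world v has no successor.
G2: satisfies the condition.
G3: satisfies the condition.
Valid on: G2, G3.

G2, G3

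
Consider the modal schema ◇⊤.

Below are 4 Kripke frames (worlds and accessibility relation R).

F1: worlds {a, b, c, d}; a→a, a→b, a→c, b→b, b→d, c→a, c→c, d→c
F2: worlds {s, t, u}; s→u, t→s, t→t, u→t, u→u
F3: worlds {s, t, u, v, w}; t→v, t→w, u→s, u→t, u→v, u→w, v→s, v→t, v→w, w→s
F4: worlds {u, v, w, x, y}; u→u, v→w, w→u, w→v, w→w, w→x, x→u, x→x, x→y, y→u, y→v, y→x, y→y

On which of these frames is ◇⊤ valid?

This is the axiom for seriality; its first-order frame correspondent is ∀x ∃y Rxy.
F1: satisfies the condition.
F2: satisfies the condition.
F3: fails — world s has no successor.
F4: satisfies the condition.
Valid on: F1, F2, F4.

F1, F2, F4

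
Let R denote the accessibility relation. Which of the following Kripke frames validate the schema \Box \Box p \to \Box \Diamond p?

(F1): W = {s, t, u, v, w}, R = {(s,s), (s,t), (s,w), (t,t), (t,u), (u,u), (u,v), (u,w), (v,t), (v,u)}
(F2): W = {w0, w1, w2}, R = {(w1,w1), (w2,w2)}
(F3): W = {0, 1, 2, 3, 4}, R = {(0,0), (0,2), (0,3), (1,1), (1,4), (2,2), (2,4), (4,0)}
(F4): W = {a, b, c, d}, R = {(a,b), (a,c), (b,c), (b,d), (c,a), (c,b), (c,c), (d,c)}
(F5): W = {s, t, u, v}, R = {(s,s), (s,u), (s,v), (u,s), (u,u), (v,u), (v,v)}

Frame correspondent (Sahlqvist): \forall x \forall z (xRz \to \exists w (x R^2 w \wedge zRw)) — i.e. a generalized confluence (Geach) condition.
(F1): fails — sRw but no w* with sR²w* and wRw*.
(F2): holds.
(F3): fails — 0R3 but no w with 0R²w and 3Rw.
(F4): holds.
(F5): holds.
Valid on: (F2), (F4), (F5).

(F2), (F4), (F5)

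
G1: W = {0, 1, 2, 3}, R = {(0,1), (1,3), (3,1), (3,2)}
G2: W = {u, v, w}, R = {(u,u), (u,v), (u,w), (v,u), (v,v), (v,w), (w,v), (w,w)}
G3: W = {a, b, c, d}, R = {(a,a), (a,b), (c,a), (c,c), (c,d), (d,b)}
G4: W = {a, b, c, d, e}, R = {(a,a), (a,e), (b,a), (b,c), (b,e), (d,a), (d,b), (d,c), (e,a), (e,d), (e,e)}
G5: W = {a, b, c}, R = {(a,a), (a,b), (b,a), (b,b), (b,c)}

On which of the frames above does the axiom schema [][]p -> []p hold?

G2, G5

The schema corresponds to density: forall x forall y (Rxy -> exists z (Rxz & Rzy)).
G1: fails — R01 but no z with R0z and Rz1.
G2: holds.
G3: fails — Rdb but no z with Rdz and Rzb.
G4: fails — Rbc but no z with Rbz and Rzc.
G5: holds.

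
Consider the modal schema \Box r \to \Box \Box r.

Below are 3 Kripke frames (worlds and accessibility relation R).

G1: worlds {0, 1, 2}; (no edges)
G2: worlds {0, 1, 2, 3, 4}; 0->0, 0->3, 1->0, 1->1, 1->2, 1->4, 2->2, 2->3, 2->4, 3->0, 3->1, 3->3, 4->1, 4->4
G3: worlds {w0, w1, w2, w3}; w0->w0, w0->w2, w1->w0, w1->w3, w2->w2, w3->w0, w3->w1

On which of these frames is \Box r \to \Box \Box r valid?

Frame correspondent (Sahlqvist): \forall x \forall y \forall z (Rxy \wedge Ryz \to Rxz) — i.e. transitivity.
G1: ✓.
G2: fails — R10 and R03 but not R13.
G3: fails — Rw1w0 and Rw0w2 but not Rw1w2.
Valid on: G1.

G1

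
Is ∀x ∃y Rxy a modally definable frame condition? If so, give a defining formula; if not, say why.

Yes: it is seriality, defined by the D schema □q → ◇q.

Definable; □q → ◇q defines it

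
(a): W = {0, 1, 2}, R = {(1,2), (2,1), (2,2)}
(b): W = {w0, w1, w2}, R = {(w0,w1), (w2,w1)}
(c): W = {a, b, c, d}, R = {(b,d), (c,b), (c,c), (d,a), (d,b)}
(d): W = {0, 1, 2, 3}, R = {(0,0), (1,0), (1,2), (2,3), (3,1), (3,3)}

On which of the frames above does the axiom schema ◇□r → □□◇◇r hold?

This is the axiom for a generalized confluence (Geach) condition; its first-order frame correspondent is ∀x ∀y ∀z ((xRy ∧ xR²z) → ∃w (yRw ∧ zR²w)).
(a): ✓.
(b): ✓.
(c): fails — bRd, bR²a but no w with dRw and aR²w.
(d): fails — 1R2, 1R²0 but no w with 2Rw and 0R²w.
Valid on: (a), (b).

(a), (b)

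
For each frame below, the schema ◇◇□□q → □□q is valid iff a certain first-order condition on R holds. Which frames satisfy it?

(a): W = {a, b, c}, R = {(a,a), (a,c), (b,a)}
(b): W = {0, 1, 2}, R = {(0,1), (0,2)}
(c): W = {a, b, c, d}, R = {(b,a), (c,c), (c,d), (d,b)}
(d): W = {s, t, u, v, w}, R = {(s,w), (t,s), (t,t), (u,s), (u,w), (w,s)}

(b)

The schema corresponds to a generalized confluence (Geach) condition: ∀x ∀y ∀z ((xR²y ∧ xR²z) → ∃w (yR²w ∧ z = w)).
(a): fails — aR²c, aR²a but no w with cR²w and a=w.
(b): ✓.
(c): fails — cR²b, cR²b but no w with bR²w and b=w.
(d): fails — tR²s, tR²t but no w* with sR²w* and t=w*.
Valid on: (b).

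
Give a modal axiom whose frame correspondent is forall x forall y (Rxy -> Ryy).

□(□r → r)

A defining formula is □(□r → r) (the T□ axiom).
Suppose □(□r→r) is valid. Take Rxy and set V(r)={w : Ryw}. Then at y, □r holds; since □(□r→r) at x, □r→r at y, so r at y, i.e. Ryy.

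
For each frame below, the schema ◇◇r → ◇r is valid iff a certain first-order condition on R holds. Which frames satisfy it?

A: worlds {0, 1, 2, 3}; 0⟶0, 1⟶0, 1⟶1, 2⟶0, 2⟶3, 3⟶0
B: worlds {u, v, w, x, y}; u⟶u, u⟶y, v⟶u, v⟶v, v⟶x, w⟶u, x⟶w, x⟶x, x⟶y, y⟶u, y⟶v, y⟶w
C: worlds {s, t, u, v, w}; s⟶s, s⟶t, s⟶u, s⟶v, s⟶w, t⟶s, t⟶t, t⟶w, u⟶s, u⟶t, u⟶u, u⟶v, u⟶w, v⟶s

Frame correspondent (Sahlqvist): ∀x ∀y ∀z (Rxy ∧ Ryz → Rxz) — i.e. transitivity.
A: holds.
B: fails — Rxw and Rwu but not Rxu.
C: fails — Rts and Rsv but not Rtv.
Valid on: A.

A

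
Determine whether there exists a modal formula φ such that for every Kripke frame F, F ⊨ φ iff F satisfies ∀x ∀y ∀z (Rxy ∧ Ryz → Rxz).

This is a Sahlqvist condition; the 4 axiom □r → □□r defines it.
Suppose □r→□□r is valid. Take Rxy, Ryz and set V(r)={w : Rxw}. Then □r at x, so □□r at x, so □r at y, so r at z, i.e. Rxz.

Definable; □r → □□r defines it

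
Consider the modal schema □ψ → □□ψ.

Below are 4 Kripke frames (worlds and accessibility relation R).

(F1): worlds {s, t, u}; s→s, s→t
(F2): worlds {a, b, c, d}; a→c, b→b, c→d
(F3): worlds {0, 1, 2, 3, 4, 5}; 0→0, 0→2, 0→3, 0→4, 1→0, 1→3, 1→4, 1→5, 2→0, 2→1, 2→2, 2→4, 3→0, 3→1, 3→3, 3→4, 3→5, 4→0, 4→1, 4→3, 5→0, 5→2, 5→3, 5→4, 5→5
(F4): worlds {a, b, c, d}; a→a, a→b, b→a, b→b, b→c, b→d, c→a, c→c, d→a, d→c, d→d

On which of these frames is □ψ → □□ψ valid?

(F1)

The schema corresponds to transitivity: ∀x ∀y ∀z (Rxy ∧ Ryz → Rxz).
(F1): holds.
(F2): fails — Rac and Rcd but not Rad.
(F3): fails — R53 and R31 but not R51.
(F4): fails — Rab and Rbc but not Rac.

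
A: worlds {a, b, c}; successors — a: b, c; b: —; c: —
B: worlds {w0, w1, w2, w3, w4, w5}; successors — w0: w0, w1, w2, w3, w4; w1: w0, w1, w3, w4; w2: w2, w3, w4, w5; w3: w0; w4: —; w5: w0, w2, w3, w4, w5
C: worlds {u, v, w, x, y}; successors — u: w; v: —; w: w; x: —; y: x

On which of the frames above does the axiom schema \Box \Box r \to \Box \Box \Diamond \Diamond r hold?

A, C

The schema corresponds to a generalized confluence (Geach) condition: \forall x \forall z (x R^2 z \to \exists w (x R^2 w \wedge z R^2 w)).
A: ✓.
B: fails — w0R²w4 but no w with w0R²w and w4R²w.
C: ✓.
Valid on: A, C.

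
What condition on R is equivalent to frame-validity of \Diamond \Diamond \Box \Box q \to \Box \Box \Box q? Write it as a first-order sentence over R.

\forall x \forall y \forall z ((x R^2 y \wedge x R^3 z) \to \exists w (y R^2 w \wedge z = w))

This is a Sahlqvist (Geach-type) schema ◇^2□^2q → □^3◇^0q.
First-order correspondent: \forall x \forall y \forall z ((x R^2 y \wedge x R^3 z) \to \exists w (y R^2 w \wedge z = w)).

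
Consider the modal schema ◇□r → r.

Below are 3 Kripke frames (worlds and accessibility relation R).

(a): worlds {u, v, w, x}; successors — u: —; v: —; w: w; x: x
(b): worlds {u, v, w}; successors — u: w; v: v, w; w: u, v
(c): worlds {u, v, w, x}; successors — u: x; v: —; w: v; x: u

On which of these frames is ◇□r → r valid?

(a), (b)

Frame correspondent (Sahlqvist): ∀x ∀y (Rxy → Ryx) — i.e. symmetry.
(a): condition met.
(b): condition met.
(c): fails — Rwv but not Rvw.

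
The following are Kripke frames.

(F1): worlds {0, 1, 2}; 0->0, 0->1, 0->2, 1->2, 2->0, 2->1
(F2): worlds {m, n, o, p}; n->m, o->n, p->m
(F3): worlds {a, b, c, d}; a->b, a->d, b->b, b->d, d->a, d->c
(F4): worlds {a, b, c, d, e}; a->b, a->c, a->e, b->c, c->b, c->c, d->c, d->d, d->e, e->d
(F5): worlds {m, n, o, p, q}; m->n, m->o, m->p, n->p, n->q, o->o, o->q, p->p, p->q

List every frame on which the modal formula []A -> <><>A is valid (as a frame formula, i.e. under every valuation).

(F4)

Frame correspondent (Sahlqvist): forall x exists w (xRw & x R^2 w) — i.e. a generalized confluence (Geach) condition.
(F1): fails — at 1 but no w with 1Rw and 1R²w.
(F2): fails — at m but no w with mRw and mR²w.
(F3): fails — at c but no w with cRw and cR²w.
(F4): satisfies the condition.
(F5): fails — at q but no w with qRw and qR²w.
Valid on: (F4).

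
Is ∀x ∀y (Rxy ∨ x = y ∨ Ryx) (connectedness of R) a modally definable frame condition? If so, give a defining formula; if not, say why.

Any modally definable frame class is closed under disjoint unions.
Take 3 disjoint single-world reflexive frames: each is trivially connected, but their disjoint union has 3 worlds with no edge between distinct components, so it is not connected.
So the class is not modally definable.

No — not modally definable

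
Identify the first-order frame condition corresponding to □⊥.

□⊥ is valid iff no world has any successor (otherwise □⊥ fails at any world with one).
Conversely, any frame satisfying ∀x ∀y ¬Rxy validates the schema.
So the correspondent is emptiness of R.

Emptiness of R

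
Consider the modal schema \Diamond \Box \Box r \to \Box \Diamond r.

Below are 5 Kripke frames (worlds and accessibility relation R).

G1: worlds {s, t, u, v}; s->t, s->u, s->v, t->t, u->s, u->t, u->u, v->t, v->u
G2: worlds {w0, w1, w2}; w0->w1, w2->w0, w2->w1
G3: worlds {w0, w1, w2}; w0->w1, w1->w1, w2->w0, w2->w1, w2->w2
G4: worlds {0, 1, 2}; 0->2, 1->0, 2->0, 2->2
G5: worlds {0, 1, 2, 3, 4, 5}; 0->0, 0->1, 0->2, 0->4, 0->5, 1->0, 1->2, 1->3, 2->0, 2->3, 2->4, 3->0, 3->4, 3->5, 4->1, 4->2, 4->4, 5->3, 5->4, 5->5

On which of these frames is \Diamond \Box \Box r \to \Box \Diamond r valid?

G1, G3, G4, G5

This is the axiom for a generalized confluence (Geach) condition; its first-order frame correspondent is \forall x \forall y \forall z ((xRy \wedge xRz) \to \exists w (y R^2 w \wedge zRw)).
G1: ✓.
G2: fails — w0Rw1, w0Rw1 but no w with w1R²w and w1Rw.
G3: ✓.
G4: ✓.
G5: ✓.
Valid on: G1, G3, G4, G5.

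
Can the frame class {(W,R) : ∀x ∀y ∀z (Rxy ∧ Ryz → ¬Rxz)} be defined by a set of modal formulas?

Any modally definable frame class is closed under surjective bounded morphisms.
The 5-cycle (worlds w0,w1,w2,w3,w4 with w0→w1→w2→w3→w4→w0) is intransitive. Mapping every world to a single reflexive point • is a surjective bounded morphism; the reflexive point is not intransitive (R••∧R•• but R••).
So the class is not modally definable.

No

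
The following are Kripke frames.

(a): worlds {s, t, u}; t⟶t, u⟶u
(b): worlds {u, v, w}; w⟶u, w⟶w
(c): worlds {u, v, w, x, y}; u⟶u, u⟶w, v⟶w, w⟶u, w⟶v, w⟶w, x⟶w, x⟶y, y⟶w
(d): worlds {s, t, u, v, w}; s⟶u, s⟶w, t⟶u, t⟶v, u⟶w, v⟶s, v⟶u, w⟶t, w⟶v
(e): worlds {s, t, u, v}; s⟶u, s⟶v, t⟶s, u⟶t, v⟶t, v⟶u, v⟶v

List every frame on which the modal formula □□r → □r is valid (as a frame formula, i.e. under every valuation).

The schema corresponds to density: ∀x ∀y (Rxy → ∃z (Rxz ∧ Rzy)).
(a): condition met.
(b): condition met.
(c): fails — Rxy but no z with Rxz and Rzy.
(d): fails — Rwt but no z with Rwz and Rzt.
(e): fails — Rut but no z with Ruz and Rzt.
Valid on: (a), (b).

(a), (b)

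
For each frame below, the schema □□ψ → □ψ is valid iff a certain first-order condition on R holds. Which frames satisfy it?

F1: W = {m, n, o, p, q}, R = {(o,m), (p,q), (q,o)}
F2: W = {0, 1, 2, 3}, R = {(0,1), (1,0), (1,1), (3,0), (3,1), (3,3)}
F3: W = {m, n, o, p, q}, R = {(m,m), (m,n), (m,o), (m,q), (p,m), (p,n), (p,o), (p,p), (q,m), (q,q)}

This is the axiom for density; its first-order frame correspondent is ∀x ∀y (Rxy → ∃z (Rxz ∧ Rzy)).
F1: fails — Rom but no z with Roz and Rzm.
F2: satisfies the condition.
F3: satisfies the condition.

F2, F3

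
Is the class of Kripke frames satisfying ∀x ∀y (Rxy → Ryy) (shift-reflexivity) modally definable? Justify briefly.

The condition is shift-reflexivity. A defining modal formula is □(□r → r).
Suppose □(□r→r) is valid. Take Rxy and set V(r)={w : Ryw}. Then at y, □r holds; since □(□r→r) at x, □r→r at y, so r at y, i.e. Ryy.

Yes, by □(□r → r)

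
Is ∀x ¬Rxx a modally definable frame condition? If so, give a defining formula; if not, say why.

If a class were modally definable it would be closed under surjective bounded morphisms (Goldblatt–Thomason).
The 3-cycle (worlds a,b,c with a→b→c→a) is irreflexive, and the map sending every world to a single reflexive point • is a surjective bounded morphism (forth: every edge maps to (•,•); back: every world has a successor). So any modal formula valid on the 3-cycle is also valid on the reflexive point, which is not irreflexive.
Hence irreflexivity is not modally definable.

No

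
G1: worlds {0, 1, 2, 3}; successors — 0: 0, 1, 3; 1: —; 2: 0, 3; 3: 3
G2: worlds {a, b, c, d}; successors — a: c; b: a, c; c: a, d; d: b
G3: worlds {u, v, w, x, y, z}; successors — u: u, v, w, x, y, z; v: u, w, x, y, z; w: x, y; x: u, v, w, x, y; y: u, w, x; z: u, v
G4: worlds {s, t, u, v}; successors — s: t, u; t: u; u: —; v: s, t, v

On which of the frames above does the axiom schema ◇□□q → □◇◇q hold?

G3

The schema corresponds to a generalized confluence (Geach) condition: ∀x ∀y ∀z ((xRy ∧ xRz) → ∃w (yR²w ∧ zR²w)).
G1: fails — 0R0, 0R1 but no w with 0R²w and 1R²w.
G2: fails — bRa, bRc but no w with aR²w and cR²w.
G3: ✓.
G4: fails — sRt, sRt but no w with tR²w and tR²w.
Valid on: G3.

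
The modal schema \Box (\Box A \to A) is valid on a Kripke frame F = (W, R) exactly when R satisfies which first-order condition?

shift-reflexivity

Suppose □(□A→A) is valid. Take Rxy and set V(A)={w : Ryw}. Then at y, □A holds; since □(□A→A) at x, □A→A at y, so A at y, i.e. Ryy.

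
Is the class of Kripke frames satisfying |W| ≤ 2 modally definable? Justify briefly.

No

Any modally definable frame class is closed under disjoint unions.
Any modal formula valid on each of 3 disjoint one-world frames is valid on their disjoint union (validity is preserved under disjoint unions). Each one-world frame has |W|=1≤2, but the union has |W|=3.
Hence having at most 2 worlds is not modally definable.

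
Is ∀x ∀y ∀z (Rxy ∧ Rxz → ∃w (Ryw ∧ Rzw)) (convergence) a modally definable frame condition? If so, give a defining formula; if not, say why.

Definable; ◇□q → □◇q defines it

Yes: it is convergence, defined by the .2 schema ◇□q → □◇q.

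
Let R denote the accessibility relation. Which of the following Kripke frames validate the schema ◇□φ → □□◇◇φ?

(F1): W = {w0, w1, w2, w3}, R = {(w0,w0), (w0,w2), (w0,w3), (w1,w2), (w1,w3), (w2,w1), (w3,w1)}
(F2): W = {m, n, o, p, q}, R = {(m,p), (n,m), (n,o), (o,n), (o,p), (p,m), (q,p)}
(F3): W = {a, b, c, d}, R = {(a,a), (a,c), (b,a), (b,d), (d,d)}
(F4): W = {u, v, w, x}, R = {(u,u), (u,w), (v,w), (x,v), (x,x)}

(F2)

This is the axiom for a generalized confluence (Geach) condition; its first-order frame correspondent is ∀x ∀y ∀z ((xRy ∧ xR²z) → ∃w (yRw ∧ zR²w)).
(F1): fails — w0Rw0, w0R²w1 but no w with w0Rw and w1R²w.
(F2): satisfies the condition.
(F3): fails — aRa, aR²c but no w with aRw and cR²w.
(F4): fails — uRu, uR²w but no t with uRt and wR²t.
Valid on: (F2).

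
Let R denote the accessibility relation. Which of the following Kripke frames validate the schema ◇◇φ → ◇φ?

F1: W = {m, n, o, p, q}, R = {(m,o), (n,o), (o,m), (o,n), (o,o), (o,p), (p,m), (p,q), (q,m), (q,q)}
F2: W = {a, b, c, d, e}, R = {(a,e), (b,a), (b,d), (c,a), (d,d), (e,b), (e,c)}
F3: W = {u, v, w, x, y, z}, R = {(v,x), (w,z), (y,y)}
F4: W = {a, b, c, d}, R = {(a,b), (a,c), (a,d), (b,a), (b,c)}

F3

This is the axiom for transitivity; its first-order frame correspondent is ∀x ∀y ∀z (Rxy ∧ Ryz → Rxz).
F1: fails — Rop and Rpq but not Roq.
F2: fails — Reb and Rba but not Rea.
F3: satisfies the condition.
F4: fails — Rab and Rba but not Raa.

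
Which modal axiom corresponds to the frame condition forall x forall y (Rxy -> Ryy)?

□(□r → r)

A defining formula is □(□r → r) (the T□ axiom).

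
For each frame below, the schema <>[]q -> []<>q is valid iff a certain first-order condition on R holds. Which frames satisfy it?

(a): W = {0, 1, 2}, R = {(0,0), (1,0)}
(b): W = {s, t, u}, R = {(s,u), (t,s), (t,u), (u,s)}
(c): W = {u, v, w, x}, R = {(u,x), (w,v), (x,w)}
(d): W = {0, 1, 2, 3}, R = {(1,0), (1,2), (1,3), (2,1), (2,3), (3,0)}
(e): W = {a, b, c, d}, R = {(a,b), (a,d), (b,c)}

(a)

The schema corresponds to convergence: forall x forall y forall z (Rxy & Rxz -> exists w (Ryw & Rzw)).
(a): satisfies the condition.
(b): fails — Rtu and Rts but u and s have no common successor.
(c): fails — Rwv and Rwv but v and v have no common successor.
(d): fails — R10 and R10 but 0 and 0 have no common successor.
(e): fails — Rad and Rad but d and d have no common successor.
Valid on: (a).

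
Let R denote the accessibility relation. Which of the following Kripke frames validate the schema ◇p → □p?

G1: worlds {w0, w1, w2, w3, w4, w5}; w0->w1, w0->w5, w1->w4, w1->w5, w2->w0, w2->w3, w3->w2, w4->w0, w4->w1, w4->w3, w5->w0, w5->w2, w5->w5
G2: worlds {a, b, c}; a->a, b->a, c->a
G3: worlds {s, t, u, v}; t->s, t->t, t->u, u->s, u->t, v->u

Frame correspondent (Sahlqvist): ∀x ∀y ∀z (Rxy ∧ Rxz → y = z) — i.e. partial functionality.
G1: fails — w0 sees both w1 and w5.
G2: satisfies the condition.
G3: fails — t sees both s and t.

G2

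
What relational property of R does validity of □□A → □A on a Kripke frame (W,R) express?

density: ∀x ∀y (Rxy → ∃z (Rxz ∧ Rzy))

This is the C4 axiom.
It corresponds to density: ∀x ∀y (Rxy → ∃z (Rxz ∧ Rzy)).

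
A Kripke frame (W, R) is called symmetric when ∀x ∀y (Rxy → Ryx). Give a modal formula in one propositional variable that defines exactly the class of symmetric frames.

This is symmetry; the standard corresponding axiom is B: p → □◇p.
Suppose p→□◇p is valid. Take Rxy and set V(p)={x}. Then p at x, so □◇p at x, so ◇p at y, so some z with Ryz has p; z=x, i.e. Ryx.

p → □◇p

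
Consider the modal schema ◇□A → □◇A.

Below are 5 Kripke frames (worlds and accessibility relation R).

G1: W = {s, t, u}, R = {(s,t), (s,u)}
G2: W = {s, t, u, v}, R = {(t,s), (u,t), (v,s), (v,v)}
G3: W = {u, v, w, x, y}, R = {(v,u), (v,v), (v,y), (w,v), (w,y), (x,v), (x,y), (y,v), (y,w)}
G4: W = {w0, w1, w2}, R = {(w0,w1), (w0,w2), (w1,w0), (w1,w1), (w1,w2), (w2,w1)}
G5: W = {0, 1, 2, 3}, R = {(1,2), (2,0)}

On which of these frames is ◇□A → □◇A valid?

The schema corresponds to convergence: ∀x ∀y ∀z (Rxy ∧ Rxz → ∃w (Ryw ∧ Rzw)).
G1: fails — Rsu and Rsu but u and u have no common successor.
G2: fails — Rts and Rts but s and s have no common successor.
G3: fails — Rvv and Rvu but v and u have no common successor.
G4: ✓.
G5: fails — R20 and R20 but 0 and 0 have no common successor.

G4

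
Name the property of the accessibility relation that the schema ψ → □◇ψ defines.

Suppose ψ→□◇ψ is valid. Take Rxy and set V(ψ)={x}. Then ψ at x, so □◇ψ at x, so ◇ψ at y, so some z with Ryz has ψ; z=x, i.e. Ryx.
The converse is a direct semantic check.
So the correspondent is symmetry.

symmetry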